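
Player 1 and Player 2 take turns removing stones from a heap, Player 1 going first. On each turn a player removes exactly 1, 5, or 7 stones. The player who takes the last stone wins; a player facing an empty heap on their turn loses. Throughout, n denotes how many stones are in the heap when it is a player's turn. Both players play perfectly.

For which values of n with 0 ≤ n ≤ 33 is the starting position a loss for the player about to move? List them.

0, 2, 4, 6, 8, 10, 12, 14, 16, 18, 20, 22, 24, 26, 28, 30, 32

Positions with no move are L. A position that does have a move is losing for the player to move precisely when every available move leads to a winning position for the opponent. Fill in the labels:
n=0: no move → L
n=1: can move to 0, which is L ⇒ W
n=2: the only move is to 1(W), a W ⇒ L
n=3: can move to 2, which is L ⇒ W
n=4: the only move is to 3(W), a W ⇒ L
n=5: can move to 4, which is L ⇒ W
n=6: moves to 5(W), 1(W); every one is W ⇒ L
n=7: can move to 6, which is L ⇒ W
n=8: moves to 7(W), 3(W), 1(W); every one is W ⇒ L
n=9: can move to 8, which is L ⇒ W
n=10: moves to 9(W), 5(W), 3(W); every one is W ⇒ L
n=11: can move to 10, which is L ⇒ W
n=12: moves to 11(W), 7(W), 5(W); every one is W ⇒ L
n=13: can move to 12, which is L ⇒ W
n=14: moves to 13(W), 9(W), 7(W); every one is W ⇒ L
n=15: can move to 14, which is L ⇒ W
n=16: moves to 15(W), 11(W), 9(W); every one is W ⇒ L
n=17: can move to 16, which is L ⇒ W
n=18: moves to 17(W), 13(W), 11(W); every one is W ⇒ L
n=19: can move to 18, which is L ⇒ W
n=20: moves to 19(W), 15(W), 13(W); every one is W ⇒ L
n=21: can move to 20, which is L ⇒ W
n=22: moves to 21(W), 17(W), 15(W); every one is W ⇒ L
n=23: can move to 22, which is L ⇒ W
n=24: moves to 23(W), 19(W), 17(W); every one is W ⇒ L
n=25: can move to 24, which is L ⇒ W
n=26: moves to 25(W), 21(W), 19(W); every one is W ⇒ L
n=27: can move to 26, which is L ⇒ W
n=28: moves to 27(W), 23(W), 21(W); every one is W ⇒ L
n=29: can move to 28, which is L ⇒ W
n=30: moves to 29(W), 25(W), 23(W); every one is W ⇒ L
n=31: can move to 30, which is L ⇒ W
n=32: moves to 31(W), 27(W), 25(W); every one is W ⇒ L
n=33: can move to 32, which is L ⇒ W
The losing starting values of n are exactly the entries labelled L in this table (17 of them).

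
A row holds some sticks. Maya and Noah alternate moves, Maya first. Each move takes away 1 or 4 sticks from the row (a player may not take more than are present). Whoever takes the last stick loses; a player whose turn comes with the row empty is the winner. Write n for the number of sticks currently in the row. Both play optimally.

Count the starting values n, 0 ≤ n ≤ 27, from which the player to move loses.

11

Compute win/loss labels from the base case upward. A position with no move is W. Any other position is W if it can reach an L in one move, else L.
n=0: no move; the opponent has just taken the last stick and therefore loses → W
n=1: L (sole option 0(W) is W)
n=2: W (go to 1, an L position)
n=3: L (sole option 2(W) is W)
n=4: W (go to 3, an L position)
n=5: W (go to 1, an L position)
n=6: L (options 5(W), 2(W) are all W)
n=7: W (go to 6, an L position)
n=8: L (options 7(W), 4(W) are all W)
n=9: W (go to 8, an L position)
n=10: W (go to 6, an L position)
n=11: L (options 10(W), 7(W) are all W)
n=12: W (go to 11, an L position)
n=13: L (options 12(W), 9(W) are all W)
n=14: W (go to 13, an L position)
n=15: W (go to 11, an L position)
n=16: L (options 15(W), 12(W) are all W)
n=17: W (go to 16, an L position)
n=18: L (options 17(W), 14(W) are all W)
n=19: W (go to 18, an L position)
n=20: W (go to 16, an L position)
n=21: L (options 20(W), 17(W) are all W)
n=22: W (go to 21, an L position)
n=23: L (options 22(W), 19(W) are all W)
n=24: W (go to 23, an L position)
n=25: W (go to 21, an L position)
n=26: L (options 25(W), 22(W) are all W)
n=27: W (go to 26, an L position)
L entries with 0 ≤ n ≤ 27: n = 1, 3, 6, 8, 11, 13, 16, 18, 21, 23, 26; that makes 11.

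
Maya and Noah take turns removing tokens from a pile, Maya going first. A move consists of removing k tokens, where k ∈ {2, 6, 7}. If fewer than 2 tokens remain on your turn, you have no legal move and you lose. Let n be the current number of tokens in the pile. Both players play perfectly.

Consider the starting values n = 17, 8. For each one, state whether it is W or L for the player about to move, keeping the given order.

Label each position W (a win for the player to move) or L (a loss). A position with no legal move is L; any other position is W exactly when some move reaches an L, and L when every move reaches a W.
n=0: no move → L
n=1: no move → L
n=2: can move to 0, which is L ⇒ W
n=3: can move to 1, which is L ⇒ W
n=4: the only move is to 2(W), a W ⇒ L
n=5: the only move is to 3(W), a W ⇒ L
n=6: can move to 4, which is L ⇒ W
n=7: can move to 5, which is L ⇒ W
n=8: can move to 1, which is L ⇒ W
n=9: moves to 7(W), 3(W), 2(W); every one is W ⇒ L
n=10: can move to 4, which is L ⇒ W
n=11: can move to 9, which is L ⇒ W
n=12: can move to 5, which is L ⇒ W
n=13: moves to 11(W), 7(W), 6(W); every one is W ⇒ L
n=14: moves to 12(W), 8(W), 7(W); every one is W ⇒ L
n=15: can move to 13, which is L ⇒ W
n=16: can move to 14, which is L ⇒ W
n=17: moves to 15(W), 11(W), 10(W); every one is W ⇒ L

17: L, 8: W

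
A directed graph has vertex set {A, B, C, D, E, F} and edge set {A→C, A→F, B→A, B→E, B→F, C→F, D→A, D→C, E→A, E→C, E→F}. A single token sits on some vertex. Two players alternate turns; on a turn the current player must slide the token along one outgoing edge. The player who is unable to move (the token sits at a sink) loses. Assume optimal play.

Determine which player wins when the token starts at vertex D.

The second player wins.

Compute win/loss labels from the base case upward. A position with no move is L. Any other position is W if it can reach an L in one move, else L.
Every edge goes from a vertex to one that appears earlier in the order F, C, A, E, B, D, so processing vertices in that order labels each vertex after all of its successors.
F: no outgoing edge → L
C: →F(L), so W
A: →F(L), so W
E: →F(L), so W
B: →F(L), so W
D: →A(W), C(W) — all W, so L
The starting position D is L: whatever the player to move does, the opponent receives a W position.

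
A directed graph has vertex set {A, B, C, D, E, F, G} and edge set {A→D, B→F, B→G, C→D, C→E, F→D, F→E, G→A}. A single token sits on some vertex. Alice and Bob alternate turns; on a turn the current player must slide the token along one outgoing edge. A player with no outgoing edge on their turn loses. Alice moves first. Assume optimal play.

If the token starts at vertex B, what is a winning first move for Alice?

Move to G.

Label each position W (a win for the player to move) or L (a loss). A position with no legal move is L; any other position is W exactly when some move reaches an L, and L when every move reaches a W.
Every edge goes from a vertex to one that appears earlier in the order D, E, C, A, G, F, B, so processing vertices in that order labels each vertex after all of its successors.
D: no outgoing edge → L
E: no outgoing edge → L
C: W (go to E, an L position)
A: W (go to D, an L position)
G: L (sole option A(W) is W)
F: W (go to E, an L position)
B: W (go to G, an L position)
From B, the L positions reachable in one move are: G.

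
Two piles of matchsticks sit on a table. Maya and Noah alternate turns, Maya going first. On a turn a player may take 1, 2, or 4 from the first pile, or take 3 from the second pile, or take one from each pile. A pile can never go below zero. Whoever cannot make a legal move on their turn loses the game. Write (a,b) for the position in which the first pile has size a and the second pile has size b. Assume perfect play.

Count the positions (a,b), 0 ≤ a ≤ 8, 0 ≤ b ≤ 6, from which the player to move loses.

Work bottom-up. With no move the player to move loses. Otherwise the position is W if at least one move leads to an L position for the opponent, and L if every move leads to a W.
Every move lowers a or b (never raises either), so fill the grid row by row in increasing a, and left to right within a row: each cell's successors are then already labelled.
      b=0  b=1  b=2  b=3  b=4  b=5  b=6
a=0:    L    L    L    W    W    W    L
a=1:    W    W    W    W    L    L    W
a=2:    W    W    W    L    W    W    W
a=3:    L    L    L    W    W    W    L
a=4:    W    W    W    W    L    L    W
a=5:    W    W    W    L    W    W    W
a=6:    L    L    L    W    W    W    L
a=7:    W    W    W    W    L    L    W
a=8:    W    W    W    L    W    W    W
Cells with no legal move (terminal, hence L): (0,0), (0,1), (0,2).
The remaining L cells, each justified by listing all of its moves:
(0,6): L (sole option (0,3)(W) is W)
(1,4): L (options (0,4)(W), (1,1)(W), (0,3)(W) are all W)
(1,5): L (options (0,5)(W), (1,2)(W), (0,4)(W) are all W)
(2,3): L (options (1,3)(W), (0,3)(W), (2,0)(W), (1,2)(W) are all W)
(3,0): L (options (2,0)(W), (1,0)(W) are all W)
(3,1): L (options (2,1)(W), (1,1)(W), (2,0)(W) are all W)
(3,2): L (options (2,2)(W), (1,2)(W), (2,1)(W) are all W)
(3,6): L (options (2,6)(W), (1,6)(W), (3,3)(W), (2,5)(W) are all W)
(4,4): L (options (3,4)(W), (2,4)(W), (0,4)(W), (4,1)(W), (3,3)(W) are all W)
(4,5): L (options (3,5)(W), (2,5)(W), (0,5)(W), (4,2)(W), (3,4)(W) are all W)
(5,3): L (options (4,3)(W), (3,3)(W), (1,3)(W), (5,0)(W), (4,2)(W) are all W)
(6,0): L (options (5,0)(W), (4,0)(W), (2,0)(W) are all W)
(6,1): L (options (5,1)(W), (4,1)(W), (2,1)(W), (5,0)(W) are all W)
(6,2): L (options (5,2)(W), (4,2)(W), (2,2)(W), (5,1)(W) are all W)
(6,6): L (options (5,6)(W), (4,6)(W), (2,6)(W), (6,3)(W), (5,5)(W) are all W)
(7,4): L (options (6,4)(W), (5,4)(W), (3,4)(W), (7,1)(W), (6,3)(W) are all W)
(7,5): L (options (6,5)(W), (5,5)(W), (3,5)(W), (7,2)(W), (6,4)(W) are all W)
(8,3): L (options (7,3)(W), (6,3)(W), (4,3)(W), (8,0)(W), (7,2)(W) are all W)
Every other cell has at least one move into one of the L cells above, so it is W.
L cells per row: a=0: 4, a=1: 2, a=2: 1, a=3: 4, a=4: 2, a=5: 1, a=6: 4, a=7: 2, a=8: 1; total 21.

21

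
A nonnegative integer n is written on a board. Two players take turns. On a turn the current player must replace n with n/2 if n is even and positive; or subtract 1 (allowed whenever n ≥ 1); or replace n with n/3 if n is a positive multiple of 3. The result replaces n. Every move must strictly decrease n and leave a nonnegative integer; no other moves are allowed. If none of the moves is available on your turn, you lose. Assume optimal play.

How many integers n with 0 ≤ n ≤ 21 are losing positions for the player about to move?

Use the standard recursion: the mover loses at a terminal position; elsewhere, the mover wins exactly when some move hands the opponent an L position.
n=0: no move → L
n=1: can move to 0, which is L ⇒ W
n=2: the only move is to 1(W), a W ⇒ L
n=3: can move to 2, which is L ⇒ W
n=4: can move to 2, which is L ⇒ W
n=5: the only move is to 4(W), a W ⇒ L
n=6: can move to 2, which is L ⇒ W
n=7: the only move is to 6(W), a W ⇒ L
n=8: can move to 7, which is L ⇒ W
n=9: moves to 3(W), 8(W); every one is W ⇒ L
n=10: can move to 5, which is L ⇒ W
n=11: the only move is to 10(W), a W ⇒ L
n=12: can move to 11, which is L ⇒ W
n=13: the only move is to 12(W), a W ⇒ L
n=14: can move to 7, which is L ⇒ W
n=15: can move to 5, which is L ⇒ W
n=16: moves to 8(W), 15(W); every one is W ⇒ L
n=17: can move to 16, which is L ⇒ W
n=18: can move to 9, which is L ⇒ W
n=19: the only move is to 18(W), a W ⇒ L
n=20: can move to 19, which is L ⇒ W
n=21: can move to 7, which is L ⇒ W
L entries with 0 ≤ n ≤ 21: n = 0, 2, 5, 7, 9, 11, 13, 16, 19; that makes 9.

9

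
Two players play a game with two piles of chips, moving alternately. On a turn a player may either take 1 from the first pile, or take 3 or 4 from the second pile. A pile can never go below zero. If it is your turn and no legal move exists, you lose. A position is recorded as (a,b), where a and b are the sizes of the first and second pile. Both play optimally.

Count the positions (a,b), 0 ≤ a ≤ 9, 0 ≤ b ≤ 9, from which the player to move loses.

45

Work bottom-up. With no move the player to move loses. Otherwise the position is W if at least one move leads to an L position for the opponent, and L if every move leads to a W.
Every move lowers a or b (never raises either), so fill the grid row by row in increasing a, and left to right within a row: each cell's successors are then already labelled.
      b=0  b=1  b=2  b=3  b=4  b=5  b=6  b=7  b=8  b=9
a=0:    L    L    L    W    W    W    W    L    L    L
a=1:    W    W    W    L    L    L    W    W    W    W
a=2:    L    L    L    W    W    W    W    L    L    L
a=3:    W    W    W    L    L    L    W    W    W    W
a=4:    L    L    L    W    W    W    W    L    L    L
a=5:    W    W    W    L    L    L    W    W    W    W
a=6:    L    L    L    W    W    W    W    L    L    L
a=7:    W    W    W    L    L    L    W    W    W    W
a=8:    L    L    L    W    W    W    W    L    L    L
a=9:    W    W    W    L    L    L    W    W    W    W
Cells with no legal move (terminal, hence L): (0,0), (0,1), (0,2).
The remaining L cells, each justified by listing all of its moves:
(0,7): only reaches (0,4)(W), (0,3)(W), all W → L
(0,8): only reaches (0,5)(W), (0,4)(W), all W → L
(0,9): only reaches (0,6)(W), (0,5)(W), all W → L
(1,3): only reaches (0,3)(W), (1,0)(W), all W → L
(1,4): only reaches (0,4)(W), (1,1)(W), (1,0)(W), all W → L
(1,5): only reaches (0,5)(W), (1,2)(W), (1,1)(W), all W → L
(2,0): only reaches (1,0)(W), which is W → L
(2,1): only reaches (1,1)(W), which is W → L
(2,2): only reaches (1,2)(W), which is W → L
(2,7): only reaches (1,7)(W), (2,4)(W), (2,3)(W), all W → L
(2,8): only reaches (1,8)(W), (2,5)(W), (2,4)(W), all W → L
(2,9): only reaches (1,9)(W), (2,6)(W), (2,5)(W), all W → L
(3,3): only reaches (2,3)(W), (3,0)(W), all W → L
(3,4): only reaches (2,4)(W), (3,1)(W), (3,0)(W), all W → L
(3,5): only reaches (2,5)(W), (3,2)(W), (3,1)(W), all W → L
(4,0): only reaches (3,0)(W), which is W → L
(4,1): only reaches (3,1)(W), which is W → L
(4,2): only reaches (3,2)(W), which is W → L
(4,7): only reaches (3,7)(W), (4,4)(W), (4,3)(W), all W → L
(4,8): only reaches (3,8)(W), (4,5)(W), (4,4)(W), all W → L
(4,9): only reaches (3,9)(W), (4,6)(W), (4,5)(W), all W → L
(5,3): only reaches (4,3)(W), (5,0)(W), all W → L
(5,4): only reaches (4,4)(W), (5,1)(W), (5,0)(W), all W → L
(5,5): only reaches (4,5)(W), (5,2)(W), (5,1)(W), all W → L
(6,0): only reaches (5,0)(W), which is W → L
(6,1): only reaches (5,1)(W), which is W → L
(6,2): only reaches (5,2)(W), which is W → L
(6,7): only reaches (5,7)(W), (6,4)(W), (6,3)(W), all W → L
(6,8): only reaches (5,8)(W), (6,5)(W), (6,4)(W), all W → L
(6,9): only reaches (5,9)(W), (6,6)(W), (6,5)(W), all W → L
(7,3): only reaches (6,3)(W), (7,0)(W), all W → L
(7,4): only reaches (6,4)(W), (7,1)(W), (7,0)(W), all W → L
(7,5): only reaches (6,5)(W), (7,2)(W), (7,1)(W), all W → L
(8,0): only reaches (7,0)(W), which is W → L
(8,1): only reaches (7,1)(W), which is W → L
(8,2): only reaches (7,2)(W), which is W → L
(8,7): only reaches (7,7)(W), (8,4)(W), (8,3)(W), all W → L
(8,8): only reaches (7,8)(W), (8,5)(W), (8,4)(W), all W → L
(8,9): only reaches (7,9)(W), (8,6)(W), (8,5)(W), all W → L
(9,3): only reaches (8,3)(W), (9,0)(W), all W → L
(9,4): only reaches (8,4)(W), (9,1)(W), (9,0)(W), all W → L
(9,5): only reaches (8,5)(W), (9,2)(W), (9,1)(W), all W → L
Every other cell has at least one move into one of the L cells above, so it is W.
L cells per row: a=0: 6, a=1: 3, a=2: 6, a=3: 3, a=4: 6, a=5: 3, a=6: 6, a=7: 3, a=8: 6, a=9: 3; total 45.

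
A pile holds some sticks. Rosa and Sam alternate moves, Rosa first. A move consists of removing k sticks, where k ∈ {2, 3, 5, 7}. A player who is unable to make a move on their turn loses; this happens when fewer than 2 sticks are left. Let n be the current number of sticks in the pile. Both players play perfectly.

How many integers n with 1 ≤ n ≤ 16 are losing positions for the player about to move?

3

Build the W/L table. Terminal = L. A non-terminal position is W if it has a move to some L; otherwise it is L.
n=0: no move → L
n=1: no move → L
n=2: can move to 0, which is L ⇒ W
n=3: can move to 1, which is L ⇒ W
n=4: can move to 1, which is L ⇒ W
n=5: can move to 0, which is L ⇒ W
n=6: can move to 1, which is L ⇒ W
n=7: can move to 0, which is L ⇒ W
n=8: can move to 1, which is L ⇒ W
n=9: moves to 7(W), 6(W), 4(W), 2(W); every one is W ⇒ L
n=10: moves to 8(W), 7(W), 5(W), 3(W); every one is W ⇒ L
n=11: can move to 9, which is L ⇒ W
n=12: can move to 10, which is L ⇒ W
n=13: can move to 10, which is L ⇒ W
n=14: can move to 9, which is L ⇒ W
n=15: can move to 10, which is L ⇒ W
n=16: can move to 9, which is L ⇒ W
L entries with 1 ≤ n ≤ 16 (n=0 is outside the asked range and is not counted): n = 1, 9, 10; that makes 3.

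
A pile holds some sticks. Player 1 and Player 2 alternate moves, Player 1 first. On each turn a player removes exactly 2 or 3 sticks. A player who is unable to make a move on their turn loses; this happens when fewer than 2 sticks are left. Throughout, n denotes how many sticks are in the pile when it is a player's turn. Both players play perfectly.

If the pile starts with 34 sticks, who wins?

Build the W/L table. Terminal = L. A non-terminal position is W if it has a move to some L; otherwise it is L.
n=0: no move → L
n=1: no move → L
n=2: W (go to 0, an L position)
n=3: W (go to 1, an L position)
n=4: W (go to 1, an L position)
n=5: L (options 3(W), 2(W) are all W)
n=6: L (options 4(W), 3(W) are all W)
n=7: W (go to 5, an L position)
n=8: W (go to 6, an L position)
n=9: W (go to 6, an L position)
n=10: L (options 8(W), 7(W) are all W)
n=11: L (options 9(W), 8(W) are all W)
n=12: W (go to 10, an L position)
n=13: W (go to 11, an L position)
n=14: W (go to 11, an L position)
n=15: L (options 13(W), 12(W) are all W)
n=16: L (options 14(W), 13(W) are all W)
n=17: W (go to 15, an L position)
n=18: W (go to 16, an L position)
n=19: W (go to 16, an L position)
n=20: L (options 18(W), 17(W) are all W)
n=21: L (options 19(W), 18(W) are all W)
n=22: W (go to 20, an L position)
n=23: W (go to 21, an L position)
n=24: W (go to 21, an L position)
n=25: L (options 23(W), 22(W) are all W)
n=26: L (options 24(W), 23(W) are all W)
n=27: W (go to 25, an L position)
n=28: W (go to 26, an L position)
n=29: W (go to 26, an L position)
n=30: L (options 28(W), 27(W) are all W)
n=31: L (options 29(W), 28(W) are all W)
n=32: W (go to 30, an L position)
n=33: W (go to 31, an L position)
n=34: W (go to 31, an L position)
The starting position 34 is W: Player 1 should remove 3, leaving 31, handing over an L position.

Player 1 wins.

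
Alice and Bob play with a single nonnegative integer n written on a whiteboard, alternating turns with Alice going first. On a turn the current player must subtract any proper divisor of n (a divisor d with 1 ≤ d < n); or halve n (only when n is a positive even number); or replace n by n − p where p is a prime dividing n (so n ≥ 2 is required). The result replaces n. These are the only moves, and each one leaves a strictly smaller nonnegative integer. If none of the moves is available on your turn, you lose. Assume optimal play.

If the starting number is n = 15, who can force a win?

Classify positions by backward induction: terminal positions (no move available) are L. From any other position, the mover wins iff some move reaches an L.
n=0: no move → L
n=1: no move → L
n=2: can move to 0, which is L ⇒ W
n=3: can move to 0, which is L ⇒ W
n=4: moves to 2(W), 3(W); every one is W ⇒ L
n=5: can move to 0, which is L ⇒ W
n=6: can move to 4, which is L ⇒ W
n=7: can move to 0, which is L ⇒ W
n=8: can move to 4, which is L ⇒ W
n=9: moves to 6(W), 8(W); every one is W ⇒ L
n=10: can move to 9, which is L ⇒ W
n=11: can move to 0, which is L ⇒ W
n=12: can move to 9, which is L ⇒ W
n=13: can move to 0, which is L ⇒ W
n=14: moves to 7(W), 12(W), 13(W); every one is W ⇒ L
n=15: can move to 14, which is L ⇒ W
The starting position 15 is W: Alice should move to 14, handing over an L position.

Alice wins.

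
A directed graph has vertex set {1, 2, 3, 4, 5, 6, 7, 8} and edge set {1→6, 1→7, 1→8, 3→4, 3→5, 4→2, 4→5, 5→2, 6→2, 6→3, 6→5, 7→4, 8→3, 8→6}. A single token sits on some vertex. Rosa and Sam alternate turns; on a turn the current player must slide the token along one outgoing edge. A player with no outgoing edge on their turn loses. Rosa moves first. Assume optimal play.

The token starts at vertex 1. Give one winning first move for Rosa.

Build the W/L table. Terminal = L. A non-terminal position is W if it has a move to some L; otherwise it is L.
Every edge goes from a vertex to one that appears earlier in the order 2, 5, 4, 7, 3, 6, 8, 1, so processing vertices in that order labels each vertex after all of its successors.
2: no outgoing edge → L
5: →2(L), so W
4: →2(L), so W
7: →4(W) only, which is W, so L
3: →4(W), 5(W) — all W, so L
6: →3(L), so W
8: →3(L), so W
1: →7(L), so W
From 1, the L positions reachable in one move are: 7.

Move to 7.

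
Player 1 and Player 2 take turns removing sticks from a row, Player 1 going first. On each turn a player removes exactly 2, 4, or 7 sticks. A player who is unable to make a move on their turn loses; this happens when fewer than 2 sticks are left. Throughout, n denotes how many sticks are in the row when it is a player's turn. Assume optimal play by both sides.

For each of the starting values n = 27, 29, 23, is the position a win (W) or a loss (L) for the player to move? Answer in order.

27: L, 29: W, 23: W

Label each position W (a win for the player to move) or L (a loss). A position with no legal move is L; any other position is W exactly when some move reaches an L, and L when every move reaches a W.
n=0: no move → L
n=1: no move → L
n=2: →0(L), so W
n=3: →1(L), so W
n=4: →0(L), so W
n=5: →1(L), so W
n=6: →4(W), 2(W) — all W, so L
n=7: →0(L), so W
n=8: →6(L), so W
n=9: →7(W), 5(W), 2(W) — all W, so L
n=10: →6(L), so W
n=11: →9(L), so W
n=12: →10(W), 8(W), 5(W) — all W, so L
n=13: →9(L), so W
n=14: →12(L), so W
n=15: →13(W), 11(W), 8(W) — all W, so L
n=16: →12(L), so W
n=17: →15(L), so W
n=18: →16(W), 14(W), 11(W) — all W, so L
n=19: →15(L), so W
n=20: →18(L), so W
n=21: →19(W), 17(W), 14(W) — all W, so L
n=22: →18(L), so W
n=23: →21(L), so W
n=24: →22(W), 20(W), 17(W) — all W, so L
n=25: →21(L), so W
n=26: →24(L), so W
n=27: →25(W), 23(W), 20(W) — all W, so L
n=28: →24(L), so W
n=29: →27(L), so W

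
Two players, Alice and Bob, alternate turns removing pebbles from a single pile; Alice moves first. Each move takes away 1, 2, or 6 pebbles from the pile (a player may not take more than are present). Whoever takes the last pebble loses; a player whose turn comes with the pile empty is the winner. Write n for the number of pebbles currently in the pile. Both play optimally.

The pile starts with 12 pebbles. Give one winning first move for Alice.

Remove 1, leaving 11.

Positions with no move are W. A position that does have a move is losing for the player to move precisely when every available move leads to a winning position for the opponent. Fill in the labels:
n=0: no move; the opponent has just taken the last pebble and therefore loses → W
n=1: the only move is to 0(W), a W ⇒ L
n=2: can move to 1, which is L ⇒ W
n=3: can move to 1, which is L ⇒ W
n=4: moves to 3(W), 2(W); every one is W ⇒ L
n=5: can move to 4, which is L ⇒ W
n=6: can move to 4, which is L ⇒ W
n=7: can move to 1, which is L ⇒ W
n=8: moves to 7(W), 6(W), 2(W); every one is W ⇒ L
n=9: can move to 8, which is L ⇒ W
n=10: can move to 8, which is L ⇒ W
n=11: moves to 10(W), 9(W), 5(W); every one is W ⇒ L
n=12: can move to 11, which is L ⇒ W
From 12, the L positions reachable in one move are: 11.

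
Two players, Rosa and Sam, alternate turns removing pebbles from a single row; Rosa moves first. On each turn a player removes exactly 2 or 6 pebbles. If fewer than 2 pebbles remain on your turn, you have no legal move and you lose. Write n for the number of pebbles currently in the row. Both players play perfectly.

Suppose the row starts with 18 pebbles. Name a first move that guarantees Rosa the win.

Remove 2, leaving 16.

Use the standard recursion: the mover loses at a terminal position; elsewhere, the mover wins exactly when some move hands the opponent an L position.
n=0: no move → L
n=1: no move → L
n=2: W (go to 0, an L position)
n=3: W (go to 1, an L position)
n=4: L (sole option 2(W) is W)
n=5: L (sole option 3(W) is W)
n=6: W (go to 4, an L position)
n=7: W (go to 5, an L position)
n=8: L (options 6(W), 2(W) are all W)
n=9: L (options 7(W), 3(W) are all W)
n=10: W (go to 8, an L position)
n=11: W (go to 9, an L position)
n=12: L (options 10(W), 6(W) are all W)
n=13: L (options 11(W), 7(W) are all W)
n=14: W (go to 12, an L position)
n=15: W (go to 13, an L position)
n=16: L (options 14(W), 10(W) are all W)
n=17: L (options 15(W), 11(W) are all W)
n=18: W (go to 16, an L position)
From 18, the L positions reachable in one move are: 16, 12. Any move reaching one of these is winning.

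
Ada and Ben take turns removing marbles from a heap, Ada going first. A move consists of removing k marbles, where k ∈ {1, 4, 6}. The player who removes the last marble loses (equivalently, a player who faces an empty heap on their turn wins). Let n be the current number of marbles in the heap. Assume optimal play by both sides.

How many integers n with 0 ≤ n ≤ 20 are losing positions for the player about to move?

Positions with no move are W. A position that does have a move is losing for the player to move precisely when every available move leads to a winning position for the opponent. Fill in the labels:
n=0: no move; the opponent has just taken the last marble and therefore loses → W
n=1: →0(W) only, which is W, so L
n=2: →1(L), so W
n=3: →2(W) only, which is W, so L
n=4: →3(L), so W
n=5: →1(L), so W
n=6: →5(W), 2(W), 0(W) — all W, so L
n=7: →6(L), so W
n=8: →7(W), 4(W), 2(W) — all W, so L
n=9: →8(L), so W
n=10: →6(L), so W
n=11: →10(W), 7(W), 5(W) — all W, so L
n=12: →11(L), so W
n=13: →12(W), 9(W), 7(W) — all W, so L
n=14: →13(L), so W
n=15: →11(L), so W
n=16: →15(W), 12(W), 10(W) — all W, so L
n=17: →16(L), so W
n=18: →17(W), 14(W), 12(W) — all W, so L
n=19: →18(L), so W
n=20: →16(L), so W
L entries with 0 ≤ n ≤ 20: n = 1, 3, 6, 8, 11, 13, 16, 18; that makes 8.

8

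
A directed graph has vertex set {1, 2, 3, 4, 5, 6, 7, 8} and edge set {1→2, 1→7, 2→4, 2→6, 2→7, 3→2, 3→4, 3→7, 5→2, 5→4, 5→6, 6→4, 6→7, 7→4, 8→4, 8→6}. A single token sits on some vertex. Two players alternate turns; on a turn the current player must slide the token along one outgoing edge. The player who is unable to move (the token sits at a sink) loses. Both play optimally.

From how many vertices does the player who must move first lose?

2

Use the standard recursion: the mover loses at a terminal position; elsewhere, the mover wins exactly when some move hands the opponent an L position.
Every edge goes from a vertex to one that appears earlier in the order 4, 7, 6, 8, 2, 1, 5, 3, so processing vertices in that order labels each vertex after all of its successors.
4: no outgoing edge → L
7: →4(L), so W
6: →4(L), so W
8: →4(L), so W
2: →4(L), so W
1: →2(W), 7(W) — all W, so L
5: →4(L), so W
3: →4(L), so W
The L vertices are 1, 4; that is 2 in all.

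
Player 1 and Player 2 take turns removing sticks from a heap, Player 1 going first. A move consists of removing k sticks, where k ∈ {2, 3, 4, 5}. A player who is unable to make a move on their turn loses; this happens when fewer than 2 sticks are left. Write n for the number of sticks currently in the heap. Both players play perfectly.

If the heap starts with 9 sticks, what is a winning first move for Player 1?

Positions with no move are L. A position that does have a move is losing for the player to move precisely when every available move leads to a winning position for the opponent. Fill in the labels:
n=0: no move → L
n=1: no move → L
n=2: can move to 0, which is L ⇒ W
n=3: can move to 1, which is L ⇒ W
n=4: can move to 1, which is L ⇒ W
n=5: can move to 1, which is L ⇒ W
n=6: can move to 1, which is L ⇒ W
n=7: moves to 5(W), 4(W), 3(W), 2(W); every one is W ⇒ L
n=8: moves to 6(W), 5(W), 4(W), 3(W); every one is W ⇒ L
n=9: can move to 7, which is L ⇒ W
From 9, the L positions reachable in one move are: 7.

Remove 2, leaving 7.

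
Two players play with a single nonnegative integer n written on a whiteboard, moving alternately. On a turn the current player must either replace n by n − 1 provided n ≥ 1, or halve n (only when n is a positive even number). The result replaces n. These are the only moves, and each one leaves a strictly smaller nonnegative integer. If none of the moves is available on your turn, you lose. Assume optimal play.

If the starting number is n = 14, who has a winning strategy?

The first player wins.

Work bottom-up. With no move the player to move loses. Otherwise the position is W if at least one move leads to an L position for the opponent, and L if every move leads to a W.
n=0: no move → L
n=1: can move to 0, which is L ⇒ W
n=2: the only move is to 1(W), a W ⇒ L
n=3: can move to 2, which is L ⇒ W
n=4: can move to 2, which is L ⇒ W
n=5: the only move is to 4(W), a W ⇒ L
n=6: can move to 5, which is L ⇒ W
n=7: the only move is to 6(W), a W ⇒ L
n=8: can move to 7, which is L ⇒ W
n=9: the only move is to 8(W), a W ⇒ L
n=10: can move to 5, which is L ⇒ W
n=11: the only move is to 10(W), a W ⇒ L
n=12: can move to 11, which is L ⇒ W
n=13: the only move is to 12(W), a W ⇒ L
n=14: can move to 7, which is L ⇒ W
The starting position 14 is W: the player to move should move to 7, handing over an L position.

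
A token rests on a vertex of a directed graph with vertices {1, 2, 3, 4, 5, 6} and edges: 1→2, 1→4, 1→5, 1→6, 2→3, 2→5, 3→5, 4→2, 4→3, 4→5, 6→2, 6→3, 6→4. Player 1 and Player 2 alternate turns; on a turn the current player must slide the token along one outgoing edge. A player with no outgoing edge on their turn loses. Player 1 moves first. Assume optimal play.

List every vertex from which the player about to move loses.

Compute win/loss labels from the base case upward. A position with no move is L. Any other position is W if it can reach an L in one move, else L.
Every edge goes from a vertex to one that appears earlier in the order 5, 3, 2, 4, 6, 1, so processing vertices in that order labels each vertex after all of its successors.
5: no outgoing edge → L
3: W (go to 5, an L position)
2: W (go to 5, an L position)
4: W (go to 5, an L position)
6: L (options 4(W), 2(W), 3(W) are all W)
1: W (go to 6, an L position)
The losing starting vertices are exactly the entries labelled L in this table (2 of them).

5, 6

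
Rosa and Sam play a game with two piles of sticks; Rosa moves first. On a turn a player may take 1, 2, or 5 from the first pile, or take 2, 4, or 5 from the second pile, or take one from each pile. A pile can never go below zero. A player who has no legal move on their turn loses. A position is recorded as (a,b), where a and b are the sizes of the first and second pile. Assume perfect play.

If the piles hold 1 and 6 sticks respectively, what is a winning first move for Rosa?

Move to (1,4).

Positions with no move are L. A position that does have a move is losing for the player to move precisely when every available move leads to a winning position for the opponent. Fill in the labels:
No move ever increases a pile, so every position that can arise here has a ≤ 1 and b ≤ 6; it is enough to label the cells with 0 ≤ a ≤ 1 and 0 ≤ b ≤ 6.
Every move lowers a or b (never raises either), so fill the grid row by row in increasing a, and left to right within a row: each cell's successors are then already labelled.
      b=0  b=1  b=2  b=3  b=4  b=5  b=6
a=0:    L    L    W    W    W    W    W
a=1:    W    W    W    L    L    W    W
Cells with no legal move (terminal, hence L): (0,0), (0,1).
The remaining L cells, each justified by listing all of its moves:
(1,3): →(0,3)(W), (1,1)(W), (0,2)(W) — all W, so L
(1,4): →(0,4)(W), (1,2)(W), (1,0)(W), (0,3)(W) — all W, so L
Every other cell has at least one move into one of the L cells above, so it is W.
From (1,6), the L positions reachable in one move are: (1,4).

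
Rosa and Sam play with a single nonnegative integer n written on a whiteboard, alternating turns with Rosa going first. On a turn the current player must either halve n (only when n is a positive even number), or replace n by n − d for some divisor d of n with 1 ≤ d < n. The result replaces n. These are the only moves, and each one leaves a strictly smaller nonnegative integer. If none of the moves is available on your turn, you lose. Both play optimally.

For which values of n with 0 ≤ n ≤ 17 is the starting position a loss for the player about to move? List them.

Classify positions by backward induction: terminal positions (no move available) are L. From any other position, the mover wins iff some move reaches an L.
n=0: no move → L
n=1: no move → L
n=2: reaches L-position 1 → W
n=3: only reaches 2(W), which is W → L
n=4: reaches L-position 3 → W
n=5: only reaches 4(W), which is W → L
n=6: reaches L-position 3 → W
n=7: only reaches 6(W), which is W → L
n=8: reaches L-position 7 → W
n=9: only reaches 6(W), 8(W), all W → L
n=10: reaches L-position 5 → W
n=11: only reaches 10(W), which is W → L
n=12: reaches L-position 9 → W
n=13: only reaches 12(W), which is W → L
n=14: reaches L-position 7 → W
n=15: only reaches 10(W), 12(W), 14(W), all W → L
n=16: reaches L-position 15 → W
n=17: only reaches 16(W), which is W → L
The losing starting values of n are exactly the entries labelled L in this table (10 of them).

0, 1, 3, 5, 7, 9, 11, 13, 15, 17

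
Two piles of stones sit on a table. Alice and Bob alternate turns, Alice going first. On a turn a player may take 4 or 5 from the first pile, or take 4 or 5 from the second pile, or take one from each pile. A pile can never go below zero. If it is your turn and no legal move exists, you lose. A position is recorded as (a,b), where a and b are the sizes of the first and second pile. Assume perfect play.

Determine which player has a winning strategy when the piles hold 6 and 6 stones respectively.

Alice wins.

Build the W/L table. Terminal = L. A non-terminal position is W if it has a move to some L; otherwise it is L.
No move ever increases a pile, so every position that can arise here has a ≤ 6 and b ≤ 6; it is enough to label the cells with 0 ≤ a ≤ 6 and 0 ≤ b ≤ 6.
Every move lowers a or b (never raises either), so fill the grid row by row in increasing a, and left to right within a row: each cell's successors are then already labelled.
      b=0  b=1  b=2  b=3  b=4  b=5  b=6
a=0:    L    L    L    L    W    W    W
a=1:    L    W    W    W    W    W    L
a=2:    L    W    L    L    W    W    W
a=3:    L    W    L    W    W    W    W
a=4:    W    W    W    W    L    L    L
a=5:    W    W    W    W    L    W    W
a=6:    W    L    W    W    L    W    W
Cells with no legal move (terminal, hence L): (0,0), (0,1), (0,2), (0,3), (1,0), (2,0), (3,0).
The remaining L cells, each justified by listing all of its moves:
(1,6): moves to (1,2)(W), (1,1)(W), (0,5)(W); every one is W ⇒ L
(2,2): the only move is to (1,1)(W), a W ⇒ L
(2,3): the only move is to (1,2)(W), a W ⇒ L
(3,2): the only move is to (2,1)(W), a W ⇒ L
(4,4): moves to (0,4)(W), (4,0)(W), (3,3)(W); every one is W ⇒ L
(4,5): moves to (0,5)(W), (4,1)(W), (4,0)(W), (3,4)(W); every one is W ⇒ L
(4,6): moves to (0,6)(W), (4,2)(W), (4,1)(W), (3,5)(W); every one is W ⇒ L
(5,4): moves to (1,4)(W), (0,4)(W), (5,0)(W), (4,3)(W); every one is W ⇒ L
(6,1): moves to (2,1)(W), (1,1)(W), (5,0)(W); every one is W ⇒ L
(6,4): moves to (2,4)(W), (1,4)(W), (6,0)(W), (5,3)(W); every one is W ⇒ L
Every other cell has at least one move into one of the L cells above, so it is W.
From (6,6) Alice can move to (1,6), reaching an L position.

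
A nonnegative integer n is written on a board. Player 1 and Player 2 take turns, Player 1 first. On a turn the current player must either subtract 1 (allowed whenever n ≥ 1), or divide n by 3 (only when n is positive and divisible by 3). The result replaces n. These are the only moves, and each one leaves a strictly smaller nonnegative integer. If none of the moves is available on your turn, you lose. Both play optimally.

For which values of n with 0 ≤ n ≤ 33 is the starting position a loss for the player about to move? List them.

0, 2, 4, 7, 9, 11, 13, 15, 17, 19, 22, 24, 26, 28, 30, 32

Compute win/loss labels from the base case upward. A position with no move is L. Any other position is W if it can reach an L in one move, else L.
n=0: no move → L
n=1: reaches L-position 0 → W
n=2: only reaches 1(W), which is W → L
n=3: reaches L-position 2 → W
n=4: only reaches 3(W), which is W → L
n=5: reaches L-position 4 → W
n=6: reaches L-position 2 → W
n=7: only reaches 6(W), which is W → L
n=8: reaches L-position 7 → W
n=9: only reaches 3(W), 8(W), all W → L
n=10: reaches L-position 9 → W
n=11: only reaches 10(W), which is W → L
n=12: reaches L-position 4 → W
n=13: only reaches 12(W), which is W → L
n=14: reaches L-position 13 → W
n=15: only reaches 5(W), 14(W), all W → L
n=16: reaches L-position 15 → W
n=17: only reaches 16(W), which is W → L
n=18: reaches L-position 17 → W
n=19: only reaches 18(W), which is W → L
n=20: reaches L-position 19 → W
n=21: reaches L-position 7 → W
n=22: only reaches 21(W), which is W → L
n=23: reaches L-position 22 → W
n=24: only reaches 8(W), 23(W), all W → L
n=25: reaches L-position 24 → W
n=26: only reaches 25(W), which is W → L
n=27: reaches L-position 9 → W
n=28: only reaches 27(W), which is W → L
n=29: reaches L-position 28 → W
n=30: only reaches 10(W), 29(W), all W → L
n=31: reaches L-position 30 → W
n=32: only reaches 31(W), which is W → L
n=33: reaches L-position 11 → W
Reading off the rows marked L gives the requested list; there are 16 such values of n.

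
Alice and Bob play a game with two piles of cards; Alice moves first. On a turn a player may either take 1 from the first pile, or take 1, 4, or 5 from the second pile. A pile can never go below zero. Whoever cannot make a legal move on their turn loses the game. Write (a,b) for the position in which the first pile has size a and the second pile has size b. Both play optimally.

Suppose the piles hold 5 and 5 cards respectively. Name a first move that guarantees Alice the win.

Build the W/L table. Terminal = L. A non-terminal position is W if it has a move to some L; otherwise it is L.
No move ever increases a pile, so every position that can arise here has a ≤ 5 and b ≤ 5; it is enough to label the cells with 0 ≤ a ≤ 5 and 0 ≤ b ≤ 5.
Every move lowers a or b (never raises either), so fill the grid row by row in increasing a, and left to right within a row: each cell's successors are then already labelled.
      b=0  b=1  b=2  b=3  b=4  b=5
a=0:    L    W    L    W    W    W
a=1:    W    L    W    L    W    W
a=2:    L    W    L    W    W    W
a=3:    W    L    W    L    W    W
a=4:    L    W    L    W    W    W
a=5:    W    L    W    L    W    W
Cells with no legal move (terminal, hence L): (0,0).
The remaining L cells, each justified by listing all of its moves:
(0,2): only reaches (0,1)(W), which is W → L
(1,1): only reaches (0,1)(W), (1,0)(W), all W → L
(1,3): only reaches (0,3)(W), (1,2)(W), all W → L
(2,0): only reaches (1,0)(W), which is W → L
(2,2): only reaches (1,2)(W), (2,1)(W), all W → L
(3,1): only reaches (2,1)(W), (3,0)(W), all W → L
(3,3): only reaches (2,3)(W), (3,2)(W), all W → L
(4,0): only reaches (3,0)(W), which is W → L
(4,2): only reaches (3,2)(W), (4,1)(W), all W → L
(5,1): only reaches (4,1)(W), (5,0)(W), all W → L
(5,3): only reaches (4,3)(W), (5,2)(W), all W → L
Every other cell has at least one move into one of the L cells above, so it is W.
From (5,5), the L positions reachable in one move are: (5,1).

Move to (5,1).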